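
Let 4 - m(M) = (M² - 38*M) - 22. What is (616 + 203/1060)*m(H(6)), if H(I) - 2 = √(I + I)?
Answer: 28086009/530 + 11103771*√3/265 ≈ 1.2557e+5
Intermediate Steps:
H(I) = 2 + √2*√I (H(I) = 2 + √(I + I) = 2 + √(2*I) = 2 + √2*√I)
m(M) = 26 - M² + 38*M (m(M) = 4 - ((M² - 38*M) - 22) = 4 - (-22 + M² - 38*M) = 4 + (22 - M² + 38*M) = 26 - M² + 38*M)
(616 + 203/1060)*m(H(6)) = (616 + 203/1060)*(26 - (2 + √2*√6)² + 38*(2 + √2*√6)) = (616 + 203*(1/1060))*(26 - (2 + 2*√3)² + 38*(2 + 2*√3)) = (616 + 203/1060)*(26 - (2 + 2*√3)² + (76 + 76*√3)) = 653163*(102 - (2 + 2*√3)² + 76*√3)/1060 = 33311313/530 - 653163*(2 + 2*√3)²/1060 + 12410097*√3/265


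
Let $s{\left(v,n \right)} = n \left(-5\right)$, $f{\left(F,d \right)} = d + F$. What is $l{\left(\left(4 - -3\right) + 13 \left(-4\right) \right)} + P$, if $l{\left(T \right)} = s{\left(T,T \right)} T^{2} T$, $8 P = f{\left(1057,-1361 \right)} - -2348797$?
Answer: $- \frac{161676507}{8} \approx -2.021 \cdot 10^{7}$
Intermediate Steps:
$f{\left(F,d \right)} = F + d$
$s{\left(v,n \right)} = - 5 n$
$P = \frac{2348493}{8}$ ($P = \frac{\left(1057 - 1361\right) - -2348797}{8} = \frac{-304 + 2348797}{8} = \frac{1}{8} \cdot 2348493 = \frac{2348493}{8} \approx 2.9356 \cdot 10^{5}$)
$l{\left(T \right)} = - 5 T^{4}$ ($l{\left(T \right)} = - 5 T T^{2} T = - 5 T^{3} T = - 5 T^{4}$)
$l{\left(\left(4 - -3\right) + 13 \left(-4\right) \right)} + P = - 5 \left(\left(4 - -3\right) + 13 \left(-4\right)\right)^{4} + \frac{2348493}{8} = - 5 \left(\left(4 + 3\right) - 52\right)^{4} + \frac{2348493}{8} = - 5 \left(7 - 52\right)^{4} + \frac{2348493}{8} = - 5 \left(-45\right)^{4} + \frac{2348493}{8} = \left(-5\right) 4100625 + \frac{2348493}{8} = -20503125 + \frac{2348493}{8} = - \frac{161676507}{8}$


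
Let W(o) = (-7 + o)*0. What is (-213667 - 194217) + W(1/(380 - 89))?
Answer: -407884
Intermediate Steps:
W(o) = 0
(-213667 - 194217) + W(1/(380 - 89)) = (-213667 - 194217) + 0 = -407884 + 0 = -407884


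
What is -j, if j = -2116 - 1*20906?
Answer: 23022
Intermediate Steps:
j = -23022 (j = -2116 - 20906 = -23022)
-j = -1*(-23022) = 23022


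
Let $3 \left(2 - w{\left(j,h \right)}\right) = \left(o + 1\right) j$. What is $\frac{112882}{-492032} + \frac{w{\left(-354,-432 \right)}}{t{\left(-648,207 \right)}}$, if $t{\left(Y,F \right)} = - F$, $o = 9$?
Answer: $- \frac{100824733}{16975104} \approx -5.9396$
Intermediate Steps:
$w{\left(j,h \right)} = 2 - \frac{10 j}{3}$ ($w{\left(j,h \right)} = 2 - \frac{\left(9 + 1\right) j}{3} = 2 - \frac{10 j}{3}$)
$\frac{112882}{-492032} + \frac{w{\left(-354,-432 \right)}}{t{\left(-648,207 \right)}} = \frac{112882}{-492032} + \frac{2 - -1180}{\left(-1\right) 207} = 112882 \left(- \frac{1}{492032}\right) + \frac{2 + 1180}{-207} = - \frac{56441}{246016} + 1182 \left(- \frac{1}{207}\right) = - \frac{56441}{246016} - \frac{394}{69} = - \frac{100824733}{16975104}$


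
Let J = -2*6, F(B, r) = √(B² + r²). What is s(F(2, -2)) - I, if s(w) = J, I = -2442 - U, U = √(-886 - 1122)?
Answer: 2430 + 2*I*√502 ≈ 2430.0 + 44.811*I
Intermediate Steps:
U = 2*I*√502 (U = √(-2008) = 2*I*√502 ≈ 44.811*I)
J = -12
I = -2442 - 2*I*√502 ≈ -2442.0 - 44.811*I
s(w) = -12
s(F(2, -2)) - I = -12 - (-2442 - 2*I*√502) = -12 + (2442 + 2*I*√502) = 2430 + 2*I*√502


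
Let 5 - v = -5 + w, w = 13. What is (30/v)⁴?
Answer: 10000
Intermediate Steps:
v = -3 (v = 5 - (-5 + 13) = 5 - 1*8 = 5 - 8 = -3)
(30/v)⁴ = (30/(-3))⁴ = (30*(-⅓))⁴ = (-10)⁴ = 10000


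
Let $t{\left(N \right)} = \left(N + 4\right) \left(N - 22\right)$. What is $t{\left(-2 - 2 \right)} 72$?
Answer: $0$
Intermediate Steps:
$t{\left(N \right)} = \left(-22 + N\right) \left(4 + N\right)$ ($t{\left(N \right)} = \left(4 + N\right) \left(-22 + N\right) = \left(-22 + N\right) \left(4 + N\right)$)
$t{\left(-2 - 2 \right)} 72 = \left(-88 + \left(-2 - 2\right)^{2} - 18 \left(-2 - 2\right)\right) 72 = \left(-88 + \left(-4\right)^{2} - -72\right) 72 = \left(-88 + 16 + 72\right) 72 = 0 \cdot 72 = 0$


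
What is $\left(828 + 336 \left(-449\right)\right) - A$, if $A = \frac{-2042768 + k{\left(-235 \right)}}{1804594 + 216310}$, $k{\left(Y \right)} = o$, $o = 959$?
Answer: $- \frac{303206310735}{2020904} \approx -1.5004 \cdot 10^{5}$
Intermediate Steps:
$k{\left(Y \right)} = 959$
$A = - \frac{2041809}{2020904}$ ($A = \frac{-2042768 + 959}{1804594 + 216310} = - \frac{2041809}{2020904} \approx -1.0103$)
$\left(828 + 336 \left(-449\right)\right) - A = \left(828 + 336 \left(-449\right)\right) - - \frac{2041809}{2020904} = \left(828 - 150864\right) + \frac{2041809}{2020904} = -150036 + \frac{2041809}{2020904} = - \frac{303206310735}{2020904}$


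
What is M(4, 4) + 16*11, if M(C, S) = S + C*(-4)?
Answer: 164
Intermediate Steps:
M(C, S) = S - 4*C
M(4, 4) + 16*11 = (4 - 4*4) + 16*11 = (4 - 16) + 176 = -12 + 176 = 164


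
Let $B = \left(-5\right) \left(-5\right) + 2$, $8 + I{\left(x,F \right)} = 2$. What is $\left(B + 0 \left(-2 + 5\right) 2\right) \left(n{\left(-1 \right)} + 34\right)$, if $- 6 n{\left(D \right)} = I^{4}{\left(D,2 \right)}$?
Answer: $-4914$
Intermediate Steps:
$I{\left(x,F \right)} = -6$ ($I{\left(x,F \right)} = -8 + 2 = -6$)
$B = 27$ ($B = 25 + 2 = 27$)
$n{\left(D \right)} = -216$ ($n{\left(D \right)} = - \frac{\left(-6\right)^{4}}{6} = \left(- \frac{1}{6}\right) 1296 = -216$)
$\left(B + 0 \left(-2 + 5\right) 2\right) \left(n{\left(-1 \right)} + 34\right) = \left(27 + 0 \left(-2 + 5\right) 2\right) \left(-216 + 34\right) = \left(27 + 0 \cdot 3 \cdot 2\right) \left(-182\right) = \left(27 + 0 \cdot 6\right) \left(-182\right) = \left(27 + 0\right) \left(-182\right) = 27 \left(-182\right) = -4914$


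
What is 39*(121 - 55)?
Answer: 2574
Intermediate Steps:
39*(121 - 55) = 39*66 = 2574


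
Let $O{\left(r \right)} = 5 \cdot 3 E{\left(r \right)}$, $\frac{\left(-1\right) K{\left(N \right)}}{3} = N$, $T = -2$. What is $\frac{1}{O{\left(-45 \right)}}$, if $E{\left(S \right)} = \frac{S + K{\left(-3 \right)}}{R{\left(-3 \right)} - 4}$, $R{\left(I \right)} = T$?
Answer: $\frac{1}{90} \approx 0.011111$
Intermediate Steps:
$R{\left(I \right)} = -2$
$K{\left(N \right)} = - 3 N$
$E{\left(S \right)} = - \frac{3}{2} - \frac{S}{6}$ ($E{\left(S \right)} = \frac{S - -9}{-2 - 4} = \frac{S + 9}{-6} = \left(9 + S\right) \left(- \frac{1}{6}\right) = - \frac{3}{2} - \frac{S}{6}$)
$O{\left(r \right)} = - \frac{45}{2} - \frac{5 r}{2}$ ($O{\left(r \right)} = 5 \cdot 3 \left(- \frac{3}{2} - \frac{r}{6}\right) = 15 \left(- \frac{3}{2} - \frac{r}{6}\right) = - \frac{45}{2} - \frac{5 r}{2}$)
$\frac{1}{O{\left(-45 \right)}} = \frac{1}{- \frac{45}{2} - - \frac{225}{2}} = \frac{1}{- \frac{45}{2} + \frac{225}{2}} = \frac{1}{90}$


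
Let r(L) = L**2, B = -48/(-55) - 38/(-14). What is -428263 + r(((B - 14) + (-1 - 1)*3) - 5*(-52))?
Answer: -54684407214/148225 ≈ -3.6893e+5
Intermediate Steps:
B = 1381/385 (B = -48*(-1/55) - 38*(-1/14) = 48/55 + 19/7 = 1381/385 ≈ 3.5870)
-428263 + r(((B - 14) + (-1 - 1)*3) - 5*(-52)) = -428263 + (((1381/385 - 14) + (-1 - 1)*3) - 5*(-52))**2 = -428263 + ((-4009/385 - 2*3) + 260)**2 = -428263 + ((-4009/385 - 6) + 260)**2 = -428263 + (-6319/385 + 260)**2 = -428263 + (93781/385)**2 = -428263 + 8794875961/148225 = -54684407214/148225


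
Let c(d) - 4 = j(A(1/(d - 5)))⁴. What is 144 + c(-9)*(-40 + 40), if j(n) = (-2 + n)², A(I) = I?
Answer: 144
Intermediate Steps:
c(d) = 4 + (-2 + 1/(-5 + d))⁸ (c(d) = 4 + ((-2 + 1/(d - 5))²)⁴ = 4 + ((-2 + 1/(-5 + d))²)⁴ = 4 + (-2 + 1/(-5 + d))⁸)
144 + c(-9)*(-40 + 40) = 144 + (4 + (-11 + 2*(-9))⁸/(-5 - 9)⁸)*(-40 + 40) = 144 + (4 + (-11 - 18)⁸/(-14)⁸)*0 = 144 + (4 + (-29)⁸*(1/1475789056))*0 = 144 + (4 + 500246412961*(1/1475789056))*0 = 144 + (4 + 500246412961/1475789056)*0 = 144 + (506149569185/1475789056)*0 = 144 + 0 = 144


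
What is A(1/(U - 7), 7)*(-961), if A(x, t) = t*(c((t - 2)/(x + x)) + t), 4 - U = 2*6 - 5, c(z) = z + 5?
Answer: 87451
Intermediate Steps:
c(z) = 5 + z
U = -3 (U = 4 - (2*6 - 5) = 4 - (12 - 5) = 4 - 1*7 = 4 - 7 = -3)
A(x, t) = t*(5 + t + (-2 + t)/(2*x)) (A(x, t) = t*((5 + (t - 2)/(x + x)) + t) = t*((5 + (-2 + t)/((2*x))) + t) = t*((5 + (-2 + t)*(1/(2*x))) + t) = t*((5 + (-2 + t)/(2*x)) + t) = t*(5 + t + (-2 + t)/(2*x)))
A(1/(U - 7), 7)*(-961) = ((1/2)*7*(-2 + 7 + 10/(-3 - 7) + 2*7/(-3 - 7))/1/(-3 - 7))*(-961) = ((1/2)*7*(-2 + 7 + 10/(-10) + 2*7/(-10))/1/(-10))*(-961) = ((1/2)*7*(-2 + 7 + 10*(-1/10) + 2*7*(-1/10))/(-1/10))*(-961) = ((1/2)*7*(-10)*(-2 + 7 - 1 - 7/5))*(-961) = ((1/2)*7*(-10)*(13/5))*(-961) = -91*(-961) = 87451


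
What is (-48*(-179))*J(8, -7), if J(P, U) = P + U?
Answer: 8592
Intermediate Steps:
(-48*(-179))*J(8, -7) = (-48*(-179))*(8 - 7) = 8592*1 = 8592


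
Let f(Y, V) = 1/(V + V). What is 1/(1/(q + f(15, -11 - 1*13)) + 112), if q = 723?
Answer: 34703/3886784 ≈ 0.0089285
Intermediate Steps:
f(Y, V) = 1/(2*V)
1/(1/(q + f(15, -11 - 1*13)) + 112) = 1/(1/(723 + 1/(2*(-11 - 1*13))) + 112) = 1/(1/(723 + 1/(2*(-11 - 13))) + 112) = 1/(1/(723 + (½)/(-24)) + 112) = 1/(1/(723 + (½)*(-1/24)) + 112) = 1/(1/(723 - 1/48) + 112) = 1/(1/(34703/48) + 112) = 1/(48/34703 + 112) = 1/(3886784/34703) = 34703/3886784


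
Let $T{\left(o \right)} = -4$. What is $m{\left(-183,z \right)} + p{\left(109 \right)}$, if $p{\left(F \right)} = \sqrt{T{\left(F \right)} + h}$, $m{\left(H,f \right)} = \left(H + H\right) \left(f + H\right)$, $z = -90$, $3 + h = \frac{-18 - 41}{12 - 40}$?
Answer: $99918 + \frac{i \sqrt{959}}{14} \approx 99918.0 + 2.212 i$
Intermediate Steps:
$h = - \frac{25}{28}$ ($h = -3 + \frac{-18 - 41}{12 - 40} = -3 - \frac{59}{-28} = -3 - - \frac{59}{28} = -3 + \frac{59}{28} = - \frac{25}{28} \approx -0.89286$)
$m{\left(H,f \right)} = 2 H \left(H + f\right)$
$p{\left(F \right)} = \frac{i \sqrt{959}}{14}$ ($p{\left(F \right)} = \sqrt{-4 - \frac{25}{28}} = \sqrt{- \frac{137}{28}} = \frac{i \sqrt{959}}{14}$)
$m{\left(-183,z \right)} + p{\left(109 \right)} = 2 \left(-183\right) \left(-183 - 90\right) + \frac{i \sqrt{959}}{14} = 2 \left(-183\right) \left(-273\right) + \frac{i \sqrt{959}}{14} = 99918 + \frac{i \sqrt{959}}{14}$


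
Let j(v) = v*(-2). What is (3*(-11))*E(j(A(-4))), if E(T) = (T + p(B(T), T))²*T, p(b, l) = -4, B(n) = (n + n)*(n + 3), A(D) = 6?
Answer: 101376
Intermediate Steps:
j(v) = -2*v
B(n) = 2*n*(3 + n) (B(n) = (2*n)*(3 + n) = 2*n*(3 + n))
E(T) = T*(-4 + T)² (E(T) = (T - 4)²*T = (-4 + T)²*T = T*(-4 + T)²)
(3*(-11))*E(j(A(-4))) = (3*(-11))*((-2*6)*(-4 - 2*6)²) = -(-396)*(-4 - 12)² = -(-396)*(-16)² = -(-396)*256 = -33*(-3072) = 101376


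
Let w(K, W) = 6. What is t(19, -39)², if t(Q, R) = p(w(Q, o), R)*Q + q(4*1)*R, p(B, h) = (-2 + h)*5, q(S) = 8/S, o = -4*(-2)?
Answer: 15784729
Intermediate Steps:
o = 8
p(B, h) = -10 + 5*h
t(Q, R) = 2*R + Q*(-10 + 5*R) (t(Q, R) = (-10 + 5*R)*Q + (8/((4*1)))*R = Q*(-10 + 5*R) + (8/4)*R = Q*(-10 + 5*R) + (8*(¼))*R = Q*(-10 + 5*R) + 2*R = 2*R + Q*(-10 + 5*R))
t(19, -39)² = (2*(-39) + 5*19*(-2 - 39))² = (-78 + 5*19*(-41))² = (-78 - 3895)² = (-3973)² = 15784729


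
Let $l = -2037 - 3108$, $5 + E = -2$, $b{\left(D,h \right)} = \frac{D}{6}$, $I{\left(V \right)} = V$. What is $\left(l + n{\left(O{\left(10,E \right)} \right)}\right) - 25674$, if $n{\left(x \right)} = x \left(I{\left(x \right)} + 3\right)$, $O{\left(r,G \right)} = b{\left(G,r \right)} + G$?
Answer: $- \frac{1107965}{36} \approx -30777.0$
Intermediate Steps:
$b{\left(D,h \right)} = \frac{D}{6}$ ($b{\left(D,h \right)} = D \frac{1}{6} = \frac{D}{6}$)
$E = -7$ ($E = -5 - 2 = -7$)
$l = -5145$
$O{\left(r,G \right)} = \frac{7 G}{6}$ ($O{\left(r,G \right)} = \frac{G}{6} + G = \frac{7 G}{6}$)
$n{\left(x \right)} = x \left(3 + x\right)$ ($n{\left(x \right)} = x \left(x + 3\right) = x \left(3 + x\right)$)
$\left(l + n{\left(O{\left(10,E \right)} \right)}\right) - 25674 = \left(-5145 + \frac{7}{6} \left(-7\right) \left(3 + \frac{7}{6} \left(-7\right)\right)\right) - 25674 = \left(-5145 - \frac{49 \left(3 - \frac{49}{6}\right)}{6}\right) - 25674 = \left(-5145 - - \frac{1519}{36}\right) - 25674 = \left(-5145 + \frac{1519}{36}\right) - 25674 = - \frac{183701}{36} - 25674 = - \frac{1107965}{36}$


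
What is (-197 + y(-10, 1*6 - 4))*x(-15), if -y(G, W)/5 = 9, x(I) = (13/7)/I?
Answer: 3146/105 ≈ 29.962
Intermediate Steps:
x(I) = 13/(7*I) (x(I) = (13*(⅐))/I = 13/(7*I))
y(G, W) = -45 (y(G, W) = -5*9 = -45)
(-197 + y(-10, 1*6 - 4))*x(-15) = (-197 - 45)*((13/7)/(-15)) = -3146*(-1)/(7*15) = -242*(-13/105) = 3146/105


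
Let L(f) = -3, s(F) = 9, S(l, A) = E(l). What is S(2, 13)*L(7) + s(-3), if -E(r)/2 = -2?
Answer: -3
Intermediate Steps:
E(r) = 4 (E(r) = -2*(-2) = 4)
S(l, A) = 4
S(2, 13)*L(7) + s(-3) = 4*(-3) + 9 = -12 + 9 = -3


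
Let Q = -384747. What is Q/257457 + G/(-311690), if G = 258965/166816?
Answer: -1333662693223659/892429704866752 ≈ -1.4944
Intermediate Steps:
G = 258965/166816 (G = 258965*(1/166816) = 258965/166816 ≈ 1.5524)
Q/257457 + G/(-311690) = -384747/257457 + (258965/166816)/(-311690) = -384747*1/257457 + (258965/166816)*(-1/311690) = -128249/85819 - 51793/10398975808 = -1333662693223659/892429704866752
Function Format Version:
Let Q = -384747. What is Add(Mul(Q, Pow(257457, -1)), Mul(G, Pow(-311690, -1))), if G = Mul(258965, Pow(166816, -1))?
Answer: Rational(-1333662693223659, 892429704866752) ≈ -1.4944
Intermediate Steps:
G = Rational(258965, 166816) (G = Mul(258965, Rational(1, 166816)) = Rational(258965, 166816) ≈ 1.5524)
Add(Mul(Q, Pow(257457, -1)), Mul(G, Pow(-311690, -1))) = Add(Mul(-384747, Pow(257457, -1)), Mul(Rational(258965, 166816), Pow(-311690, -1))) = Add(Mul(-384747, Rational(1, 257457)), Mul(Rational(258965, 166816), Rational(-1, 311690))) = Add(Rational(-128249, 85819), Rational(-51793, 10398975808)) = Rational(-1333662693223659, 892429704866752)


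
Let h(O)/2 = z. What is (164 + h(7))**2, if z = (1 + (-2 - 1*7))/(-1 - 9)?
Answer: 685584/25 ≈ 27423.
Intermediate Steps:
z = 4/5 (z = (1 + (-2 - 7))/(-10) = (1 - 9)*(-1/10) = -8*(-1/10) = 4/5 ≈ 0.80000)
h(O) = 8/5 (h(O) = 2*(4/5) = 8/5)
(164 + h(7))**2 = (164 + 8/5)**2 = (828/5)**2 = 685584/25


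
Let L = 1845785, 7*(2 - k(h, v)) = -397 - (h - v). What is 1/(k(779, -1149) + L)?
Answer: 7/12922834 ≈ 5.4168e-7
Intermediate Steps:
k(h, v) = 411/7 - v/7 + h/7 (k(h, v) = 2 - (-397 - (h - v))/7 = 2 - (-397 + (v - h))/7 = 2 - (-397 + v - h)/7 = 2 + (397/7 - v/7 + h/7) = 411/7 - v/7 + h/7)
1/(k(779, -1149) + L) = 1/((411/7 - ⅐*(-1149) + (⅐)*779) + 1845785) = 1/((411/7 + 1149/7 + 779/7) + 1845785) = 1/(2339/7 + 1845785) = 1/(12922834/7) = 7/12922834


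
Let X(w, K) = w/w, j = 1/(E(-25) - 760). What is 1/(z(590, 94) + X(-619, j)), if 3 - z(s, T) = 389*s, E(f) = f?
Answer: -1/229506 ≈ -4.3572e-6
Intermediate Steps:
z(s, T) = 3 - 389*s
j = -1/785 (j = 1/(-25 - 760) = 1/(-785) = -1/785 ≈ -0.0012739)
X(w, K) = 1
1/(z(590, 94) + X(-619, j)) = 1/((3 - 389*590) + 1) = 1/((3 - 229510) + 1) = 1/(-229507 + 1) = 1/(-229506) = -1/229506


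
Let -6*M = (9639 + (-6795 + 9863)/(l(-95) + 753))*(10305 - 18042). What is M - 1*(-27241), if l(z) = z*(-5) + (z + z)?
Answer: 12934043483/1038 ≈ 1.2461e+7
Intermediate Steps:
l(z) = -3*z (l(z) = -5*z + 2*z = -3*z)
M = 12905767325/1038 (M = -(9639 + (-6795 + 9863)/(-3*(-95) + 753))*(10305 - 18042)/6 = -(9639 + 3068/(285 + 753))*(-7737)/6 = -(9639 + 3068/1038)*(-7737)/6 = -(9639 + 3068*(1/1038))*(-7737)/6 = -(9639 + 1534/519)*(-7737)/6 = -5004175*(-7737)/3114 = -1/6*(-12905767325/173) = 12905767325/1038 ≈ 1.2433e+7)
M - 1*(-27241) = 12905767325/1038 - 1*(-27241) = 12905767325/1038 + 27241 = 12934043483/1038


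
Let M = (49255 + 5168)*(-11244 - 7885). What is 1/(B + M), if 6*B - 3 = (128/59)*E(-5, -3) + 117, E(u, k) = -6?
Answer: -59/61422395401 ≈ -9.6056e-10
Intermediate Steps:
M = -1041057567 (M = 54423*(-19129) = -1041057567)
B = 1052/59 (B = ½ + ((128/59)*(-6) + 117)/6 = ½ + (-768/59 + 117)/6 = ½ + (⅙)*(6135/59) = ½ + 2045/118 = 1052/59 ≈ 17.831)
1/(B + M) = 1/(1052/59 - 1041057567) = 1/(-61422395401/59) = -59/61422395401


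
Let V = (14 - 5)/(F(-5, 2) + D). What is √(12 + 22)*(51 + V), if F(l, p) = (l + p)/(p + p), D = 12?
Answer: 259*√34/5 ≈ 302.04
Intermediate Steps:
F(l, p) = (l + p)/(2*p) (F(l, p) = (l + p)/((2*p)) = (l + p)*(1/(2*p)) = (l + p)/(2*p))
V = ⅘ (V = (14 - 5)/((½)*(-5 + 2)/2 + 12) = 9/((½)*(½)*(-3) + 12) = 9/(-¾ + 12) = 9/(45/4) = 9*(4/45) = ⅘ ≈ 0.80000)
√(12 + 22)*(51 + V) = √(12 + 22)*(51 + ⅘) = √34*(259/5) = 259*√34/5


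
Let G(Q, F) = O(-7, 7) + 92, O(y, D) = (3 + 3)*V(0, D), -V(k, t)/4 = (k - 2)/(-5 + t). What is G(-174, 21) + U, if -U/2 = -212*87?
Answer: 37004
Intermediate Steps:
V(k, t) = -4*(-2 + k)/(-5 + t) (V(k, t) = -4*(k - 2)/(-5 + t) = -4*(-2 + k)/(-5 + t))
O(y, D) = 48/(-5 + D) (O(y, D) = (3 + 3)*(4*(2 - 1*0)/(-5 + D)) = 6*(4*(2 + 0)/(-5 + D)) = 6*(4*2/(-5 + D)) = 6*(8/(-5 + D)) = 48/(-5 + D))
G(Q, F) = 116 (G(Q, F) = 48/(-5 + 7) + 92 = 48/2 + 92 = 48*(1/2) + 92 = 24 + 92 = 116)
U = 36888 (U = -(-424)*87 = -2*(-18444) = 36888)
G(-174, 21) + U = 116 + 36888 = 37004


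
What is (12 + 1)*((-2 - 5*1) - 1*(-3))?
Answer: -52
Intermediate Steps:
(12 + 1)*((-2 - 5*1) - 1*(-3)) = 13*((-2 - 5) + 3) = 13*(-7 + 3) = 13*(-4) = -52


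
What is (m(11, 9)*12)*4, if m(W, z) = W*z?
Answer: 4752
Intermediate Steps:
(m(11, 9)*12)*4 = ((11*9)*12)*4 = (99*12)*4 = 1188*4 = 4752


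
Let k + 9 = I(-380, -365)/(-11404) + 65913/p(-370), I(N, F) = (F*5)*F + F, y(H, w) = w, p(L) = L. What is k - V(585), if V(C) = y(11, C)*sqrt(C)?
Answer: -258994593/1054870 - 1755*sqrt(65) ≈ -14395.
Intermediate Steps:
I(N, F) = F + 5*F**2 (I(N, F) = (5*F)*F + F = 5*F**2 + F = F + 5*F**2)
k = -258994593/1054870 (k = -9 + (-365*(1 + 5*(-365))/(-11404) + 65913/(-370)) = -9 + (-365*(1 - 1825)*(-1/11404) + 65913*(-1/370)) = -9 + (-365*(-1824)*(-1/11404) - 65913/370) = -9 + (665760*(-1/11404) - 65913/370) = -9 + (-166440/2851 - 65913/370) = -9 - 249500763/1054870 = -258994593/1054870 ≈ -245.52)
V(C) = C**(3/2) (V(C) = C*sqrt(C) = C**(3/2))
k - V(585) = -258994593/1054870 - 585**(3/2) = -258994593/1054870 - 1755*sqrt(65)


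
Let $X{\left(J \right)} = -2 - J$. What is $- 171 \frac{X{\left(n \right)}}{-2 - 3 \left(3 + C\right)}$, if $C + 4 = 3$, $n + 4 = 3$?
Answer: $- \frac{171}{8} \approx -21.375$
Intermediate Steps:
$n = -1$ ($n = -4 + 3 = -1$)
$C = -1$ ($C = -4 + 3 = -1$)
$- 171 \frac{X{\left(n \right)}}{-2 - 3 \left(3 + C\right)} = - 171 \frac{-2 - -1}{-2 - 3 \left(3 - 1\right)} = - 171 \frac{-2 + 1}{-2 - 6} = - 171 \frac{1}{-2 - 6} \left(-1\right) = - 171 \frac{1}{-8} \left(-1\right) = - 171 \left(\left(- \frac{1}{8}\right) \left(-1\right)\right) = \left(-171\right) \frac{1}{8} = - \frac{171}{8}$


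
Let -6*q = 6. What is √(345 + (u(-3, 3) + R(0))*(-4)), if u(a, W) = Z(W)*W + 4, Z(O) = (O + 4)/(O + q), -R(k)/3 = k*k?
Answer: √287 ≈ 16.941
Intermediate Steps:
q = -1 (q = -⅙*6 = -1)
R(k) = -3*k² (R(k) = -3*k*k = -3*k²)
Z(O) = (4 + O)/(-1 + O) (Z(O) = (O + 4)/(O - 1) = (4 + O)/(-1 + O))
u(a, W) = 4 + W*(4 + W)/(-1 + W) (u(a, W) = ((4 + W)/(-1 + W))*W + 4 = W*(4 + W)/(-1 + W) + 4 = 4 + W*(4 + W)/(-1 + W))
√(345 + (u(-3, 3) + R(0))*(-4)) = √(345 + ((-4 + 3² + 8*3)/(-1 + 3) - 3*0²)*(-4)) = √(345 + ((-4 + 9 + 24)/2 - 3*0)*(-4)) = √(345 + ((½)*29 + 0)*(-4)) = √(345 + (29/2 + 0)*(-4)) = √(345 + (29/2)*(-4)) = √(345 - 58) = √287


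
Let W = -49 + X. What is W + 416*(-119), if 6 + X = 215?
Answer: -49344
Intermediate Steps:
X = 209 (X = -6 + 215 = 209)
W = 160 (W = -49 + 209 = 160)
W + 416*(-119) = 160 + 416*(-119) = 160 - 49504 = -49344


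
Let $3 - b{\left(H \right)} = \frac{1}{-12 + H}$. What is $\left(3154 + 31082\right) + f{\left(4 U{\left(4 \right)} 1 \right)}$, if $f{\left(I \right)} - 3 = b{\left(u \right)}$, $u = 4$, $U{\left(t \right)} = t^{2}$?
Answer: $\frac{273937}{8} \approx 34242.0$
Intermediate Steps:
$b{\left(H \right)} = 3 - \frac{1}{-12 + H}$
$f{\left(I \right)} = \frac{49}{8}$ ($f{\left(I \right)} = 3 + \frac{-37 + 3 \cdot 4}{-12 + 4} = 3 + \frac{-37 + 12}{-8} = 3 - - \frac{25}{8} = 3 + \frac{25}{8} = \frac{49}{8}$)
$\left(3154 + 31082\right) + f{\left(4 U{\left(4 \right)} 1 \right)} = \left(3154 + 31082\right) + \frac{49}{8} = 34236 + \frac{49}{8} = \frac{273937}{8}$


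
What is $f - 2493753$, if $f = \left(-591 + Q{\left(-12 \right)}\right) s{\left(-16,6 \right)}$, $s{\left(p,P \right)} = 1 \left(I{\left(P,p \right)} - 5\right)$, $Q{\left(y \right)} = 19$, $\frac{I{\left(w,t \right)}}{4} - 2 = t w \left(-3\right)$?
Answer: $-3154413$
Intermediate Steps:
$I{\left(w,t \right)} = 8 - 12 t w$ ($I{\left(w,t \right)} = 8 + 4 t w \left(-3\right) = 8 + 4 \left(- 3 t w\right) = 8 - 12 t w$)
$s{\left(p,P \right)} = 3 - 12 P p$ ($s{\left(p,P \right)} = 1 \left(\left(8 - 12 p P\right) - 5\right) = 1 \left(\left(8 - 12 P p\right) - 5\right) = 1 \left(3 - 12 P p\right) = 3 - 12 P p$)
$f = -660660$ ($f = \left(-591 + 19\right) \left(3 - 72 \left(-16\right)\right) = - 572 \left(3 + 1152\right) = \left(-572\right) 1155 = -660660$)
$f - 2493753 = -660660 - 2493753 = -3154413$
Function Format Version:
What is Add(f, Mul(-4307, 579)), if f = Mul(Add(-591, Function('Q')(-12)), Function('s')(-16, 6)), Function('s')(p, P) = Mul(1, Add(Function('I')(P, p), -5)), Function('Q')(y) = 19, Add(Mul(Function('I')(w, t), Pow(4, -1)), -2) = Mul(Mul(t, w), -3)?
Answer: -3154413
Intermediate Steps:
Function('I')(w, t) = Add(8, Mul(-12, t, w)) (Function('I')(w, t) = Add(8, Mul(4, Mul(Mul(t, w), -3))) = Add(8, Mul(4, Mul(-3, t, w))) = Add(8, Mul(-12, t, w)))
Function('s')(p, P) = Add(3, Mul(-12, P, p)) (Function('s')(p, P) = Mul(1, Add(Add(8, Mul(-12, p, P)), -5)) = Mul(1, Add(Add(8, Mul(-12, P, p)), -5)) = Mul(1, Add(3, Mul(-12, P, p))) = Add(3, Mul(-12, P, p)))
f = -660660 (f = Mul(Add(-591, 19), Add(3, Mul(-12, 6, -16))) = Mul(-572, Add(3, 1152)) = Mul(-572, 1155) = -660660)
Add(f, Mul(-4307, 579)) = Add(-660660, Mul(-4307, 579)) = Add(-660660, -2493753) = -3154413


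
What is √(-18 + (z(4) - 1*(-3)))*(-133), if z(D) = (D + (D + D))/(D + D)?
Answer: -399*I*√6/2 ≈ -488.67*I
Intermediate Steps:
z(D) = 3/2 (z(D) = (D + 2*D)/((2*D)) = (3*D)*(1/(2*D)) = 3/2)
√(-18 + (z(4) - 1*(-3)))*(-133) = √(-18 + (3/2 - 1*(-3)))*(-133) = √(-18 + (3/2 + 3))*(-133) = √(-18 + 9/2)*(-133) = √(-27/2)*(-133) = (3*I*√6/2)*(-133) = -399*I*√6/2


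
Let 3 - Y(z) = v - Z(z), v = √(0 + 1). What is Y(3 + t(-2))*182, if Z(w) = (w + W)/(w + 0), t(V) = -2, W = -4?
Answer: -182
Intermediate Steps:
v = 1 (v = √1 = 1)
Z(w) = (-4 + w)/w (Z(w) = (w - 4)/(w + 0) = (-4 + w)/w)
Y(z) = 2 + (-4 + z)/z (Y(z) = 3 - (1 - (-4 + z)/z) = 3 + (-1 + (-4 + z)/z) = 2 + (-4 + z)/z)
Y(3 + t(-2))*182 = (3 - 4/(3 - 2))*182 = (3 - 4/1)*182 = (3 - 4*1)*182 = (3 - 4)*182 = -1*182 = -182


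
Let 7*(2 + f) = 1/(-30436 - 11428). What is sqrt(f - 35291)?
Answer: I*sqrt(757715390028030)/146524 ≈ 187.86*I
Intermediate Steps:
f = -586097/293048 (f = -2 + 1/(7*(-30436 - 11428)) = -2 + (1/7)/(-41864) = -2 + (1/7)*(-1/41864) = -2 - 1/293048 = -586097/293048 ≈ -2.0000)
sqrt(f - 35291) = sqrt(-586097/293048 - 35291) = sqrt(-10342543065/293048) = I*sqrt(757715390028030)/146524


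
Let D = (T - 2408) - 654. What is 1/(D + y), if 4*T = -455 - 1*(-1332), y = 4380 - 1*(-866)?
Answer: 4/9613 ≈ 0.00041610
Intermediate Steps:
y = 5246 (y = 4380 + 866 = 5246)
T = 877/4 (T = (-455 - 1*(-1332))/4 = (-455 + 1332)/4 = (¼)*877 = 877/4 ≈ 219.25)
D = -11371/4 (D = (877/4 - 2408) - 654 = -8755/4 - 654 = -11371/4 ≈ -2842.8)
1/(D + y) = 1/(-11371/4 + 5246) = 1/(9613/4) = 4/9613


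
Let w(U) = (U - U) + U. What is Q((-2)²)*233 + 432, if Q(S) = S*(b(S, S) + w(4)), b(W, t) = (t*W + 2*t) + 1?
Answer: 27460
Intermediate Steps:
w(U) = U (w(U) = 0 + U = U)
b(W, t) = 1 + 2*t + W*t (b(W, t) = (W*t + 2*t) + 1 = (2*t + W*t) + 1 = 1 + 2*t + W*t)
Q(S) = S*(5 + S² + 2*S) (Q(S) = S*((1 + 2*S + S*S) + 4) = S*((1 + 2*S + S²) + 4) = S*((1 + S² + 2*S) + 4) = S*(5 + S² + 2*S))
Q((-2)²)*233 + 432 = ((-2)²*(5 + ((-2)²)² + 2*(-2)²))*233 + 432 = (4*(5 + 4² + 2*4))*233 + 432 = (4*(5 + 16 + 8))*233 + 432 = (4*29)*233 + 432 = 116*233 + 432 = 27028 + 432 = 27460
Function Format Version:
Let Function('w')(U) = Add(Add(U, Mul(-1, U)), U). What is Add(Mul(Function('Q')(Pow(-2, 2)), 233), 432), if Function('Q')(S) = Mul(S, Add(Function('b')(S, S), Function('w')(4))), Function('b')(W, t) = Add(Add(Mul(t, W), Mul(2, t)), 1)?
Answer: 27460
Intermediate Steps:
Function('w')(U) = U (Function('w')(U) = Add(0, U) = U)
Function('b')(W, t) = Add(1, Mul(2, t), Mul(W, t)) (Function('b')(W, t) = Add(Add(Mul(W, t), Mul(2, t)), 1) = Add(Add(Mul(2, t), Mul(W, t)), 1) = Add(1, Mul(2, t), Mul(W, t)))
Function('Q')(S) = Mul(S, Add(5, Pow(S, 2), Mul(2, S))) (Function('Q')(S) = Mul(S, Add(Add(1, Mul(2, S), Mul(S, S)), 4)) = Mul(S, Add(Add(1, Mul(2, S), Pow(S, 2)), 4)) = Mul(S, Add(Add(1, Pow(S, 2), Mul(2, S)), 4)) = Mul(S, Add(5, Pow(S, 2), Mul(2, S))))
Add(Mul(Function('Q')(Pow(-2, 2)), 233), 432) = Add(Mul(Mul(Pow(-2, 2), Add(5, Pow(Pow(-2, 2), 2), Mul(2, Pow(-2, 2)))), 233), 432) = Add(Mul(Mul(4, Add(5, Pow(4, 2), Mul(2, 4))), 233), 432) = Add(Mul(Mul(4, Add(5, 16, 8)), 233), 432) = Add(Mul(Mul(4, 29), 233), 432) = Add(Mul(116, 233), 432) = Add(27028, 432) = 27460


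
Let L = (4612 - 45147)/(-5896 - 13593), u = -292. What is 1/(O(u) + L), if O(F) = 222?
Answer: 19489/4367093 ≈ 0.0044627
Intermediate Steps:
L = 40535/19489 (L = -40535/(-19489) = -40535*(-1/19489) = 40535/19489 ≈ 2.0799)
1/(O(u) + L) = 1/(222 + 40535/19489) = 1/(4367093/19489) = 19489/4367093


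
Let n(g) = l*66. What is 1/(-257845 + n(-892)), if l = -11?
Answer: -1/258571 ≈ -3.8674e-6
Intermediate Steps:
n(g) = -726 (n(g) = -11*66 = -726)
1/(-257845 + n(-892)) = 1/(-257845 - 726) = 1/(-258571) = -1/258571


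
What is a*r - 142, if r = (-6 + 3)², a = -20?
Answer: -322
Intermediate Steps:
r = 9 (r = (-3)² = 9)
a*r - 142 = -20*9 - 142 = -180 - 142 = -322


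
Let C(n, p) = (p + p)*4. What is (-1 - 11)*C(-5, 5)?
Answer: -480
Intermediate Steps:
C(n, p) = 8*p (C(n, p) = (2*p)*4 = 8*p)
(-1 - 11)*C(-5, 5) = (-1 - 11)*(8*5) = -12*40 = -480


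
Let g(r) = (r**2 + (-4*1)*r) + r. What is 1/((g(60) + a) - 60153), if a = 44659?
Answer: -1/12074 ≈ -8.2823e-5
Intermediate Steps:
g(r) = r**2 - 3*r (g(r) = (r**2 - 4*r) + r = r**2 - 3*r)
1/((g(60) + a) - 60153) = 1/((60*(-3 + 60) + 44659) - 60153) = 1/((60*57 + 44659) - 60153) = 1/((3420 + 44659) - 60153) = 1/(48079 - 60153) = 1/(-12074) = -1/12074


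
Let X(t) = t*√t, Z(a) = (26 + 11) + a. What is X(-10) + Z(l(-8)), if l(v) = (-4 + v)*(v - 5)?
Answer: 193 - 10*I*√10 ≈ 193.0 - 31.623*I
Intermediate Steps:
l(v) = (-5 + v)*(-4 + v) (l(v) = (-4 + v)*(-5 + v) = (-5 + v)*(-4 + v))
Z(a) = 37 + a
X(t) = t^(3/2)
X(-10) + Z(l(-8)) = (-10)^(3/2) + (37 + (20 + (-8)² - 9*(-8))) = -10*I*√10 + (37 + (20 + 64 + 72)) = -10*I*√10 + (37 + 156) = -10*I*√10 + 193 = 193 - 10*I*√10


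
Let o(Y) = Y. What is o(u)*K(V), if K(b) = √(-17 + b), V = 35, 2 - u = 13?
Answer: -33*√2 ≈ -46.669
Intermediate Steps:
u = -11 (u = 2 - 1*13 = 2 - 13 = -11)
o(u)*K(V) = -11*√(-17 + 35) = -33*√2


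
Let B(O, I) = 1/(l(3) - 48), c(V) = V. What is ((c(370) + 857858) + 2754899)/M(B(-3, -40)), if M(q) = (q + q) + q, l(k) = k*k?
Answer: -46970651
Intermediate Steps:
l(k) = k²
B(O, I) = -1/39 (B(O, I) = 1/(3² - 48) = 1/(9 - 48) = 1/(-39) = -1/39)
M(q) = 3*q (M(q) = 2*q + q = 3*q)
((c(370) + 857858) + 2754899)/M(B(-3, -40)) = ((370 + 857858) + 2754899)/((3*(-1/39))) = (858228 + 2754899)/(-1/13) = 3613127*(-13) = -46970651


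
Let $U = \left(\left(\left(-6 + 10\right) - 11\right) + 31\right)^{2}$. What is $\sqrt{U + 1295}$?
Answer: $\sqrt{1871} \approx 43.255$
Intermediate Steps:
$U = 576$ ($U = \left(\left(4 - 11\right) + 31\right)^{2} = \left(-7 + 31\right)^{2} = 24^{2} = 576$)
$\sqrt{U + 1295} = \sqrt{576 + 1295} = \sqrt{1871}$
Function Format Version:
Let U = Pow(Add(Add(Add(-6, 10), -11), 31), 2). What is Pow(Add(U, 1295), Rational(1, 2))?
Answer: Pow(1871, Rational(1, 2)) ≈ 43.255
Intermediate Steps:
U = 576 (U = Pow(Add(Add(4, -11), 31), 2) = Pow(Add(-7, 31), 2) = Pow(24, 2) = 576)
Pow(Add(U, 1295), Rational(1, 2)) = Pow(Add(576, 1295), Rational(1, 2)) = Pow(1871, Rational(1, 2))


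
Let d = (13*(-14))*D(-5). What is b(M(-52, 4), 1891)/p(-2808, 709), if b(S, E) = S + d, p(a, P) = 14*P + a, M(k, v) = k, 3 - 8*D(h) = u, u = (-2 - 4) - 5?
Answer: -741/14236 ≈ -0.052051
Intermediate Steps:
u = -11 (u = -6 - 5 = -11)
D(h) = 7/4 (D(h) = 3/8 - ⅛*(-11) = 3/8 + 11/8 = 7/4)
d = -637/2 (d = (13*(-14))*(7/4) = -182*7/4 = -637/2 ≈ -318.50)
p(a, P) = a + 14*P
b(S, E) = -637/2 + S (b(S, E) = S - 637/2 = -637/2 + S)
b(M(-52, 4), 1891)/p(-2808, 709) = (-637/2 - 52)/(-2808 + 14*709) = -741/(2*(-2808 + 9926)) = -741/2/7118 = -741/2*1/7118 = -741/14236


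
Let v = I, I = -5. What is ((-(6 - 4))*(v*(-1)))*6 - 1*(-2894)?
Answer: 2834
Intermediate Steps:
v = -5
((-(6 - 4))*(v*(-1)))*6 - 1*(-2894) = ((-(6 - 4))*(-5*(-1)))*6 - 1*(-2894) = (-1*2*5)*6 + 2894 = -2*5*6 + 2894 = -10*6 + 2894 = -60 + 2894 = 2834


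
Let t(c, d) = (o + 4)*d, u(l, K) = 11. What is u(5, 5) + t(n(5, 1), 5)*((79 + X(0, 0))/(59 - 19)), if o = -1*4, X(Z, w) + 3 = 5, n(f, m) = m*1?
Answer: 11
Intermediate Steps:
n(f, m) = m
X(Z, w) = 2 (X(Z, w) = -3 + 5 = 2)
o = -4
t(c, d) = 0 (t(c, d) = (-4 + 4)*d = 0*d = 0)
u(5, 5) + t(n(5, 1), 5)*((79 + X(0, 0))/(59 - 19)) = 11 + 0*((79 + 2)/(59 - 19)) = 11 + 0*(81/40) = 11 + 0 = 11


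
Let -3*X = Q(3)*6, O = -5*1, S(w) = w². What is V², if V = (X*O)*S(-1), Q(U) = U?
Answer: 900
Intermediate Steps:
O = -5
X = -6 ≈ -6.0000
V = 30 (V = -6*(-5)*(-1)² = 30*1 = 30)
V² = 30² = 900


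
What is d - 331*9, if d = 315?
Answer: -2664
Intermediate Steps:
d - 331*9 = 315 - 331*9 = 315 - 2979 = -2664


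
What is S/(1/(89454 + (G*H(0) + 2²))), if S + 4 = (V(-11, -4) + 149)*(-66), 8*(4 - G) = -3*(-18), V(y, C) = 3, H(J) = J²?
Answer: -897800488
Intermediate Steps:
G = -11/4 (G = 4 - (-3)*(-18)/8 = 4 - ⅛*54 = 4 - 27/4 = -11/4 ≈ -2.7500)
S = -10036 (S = -4 + (3 + 149)*(-66) = -4 + 152*(-66) = -4 - 10032 = -10036)
S/(1/(89454 + (G*H(0) + 2²))) = -10036/(1/(89454 + (-11/4*0² + 2²))) = -(897800488 + 0) = -10036/(1/(89454 + (0 + 4))) = -10036/(1/(89454 + 4)) = -10036/(1/89458) = -10036/1/89458 = -10036*89458 = -897800488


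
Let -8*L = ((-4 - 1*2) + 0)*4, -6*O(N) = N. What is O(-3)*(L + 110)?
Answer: 113/2 ≈ 56.500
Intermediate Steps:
O(N) = -N/6
L = 3 (L = -((-4 - 1*2) + 0)*4/8 = -((-4 - 2) + 0)*4/8 = -(-6 + 0)*4/8 = -(-3)*4/4 = -⅛*(-24) = 3)
O(-3)*(L + 110) = (-⅙*(-3))*(3 + 110) = (½)*113 = 113/2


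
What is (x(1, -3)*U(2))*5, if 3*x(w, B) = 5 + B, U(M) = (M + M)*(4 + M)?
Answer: 80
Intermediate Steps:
U(M) = 2*M*(4 + M) (U(M) = (2*M)*(4 + M) = 2*M*(4 + M))
x(w, B) = 5/3 + B/3 (x(w, B) = (5 + B)/3 = 5/3 + B/3)
(x(1, -3)*U(2))*5 = ((5/3 + (⅓)*(-3))*(2*2*(4 + 2)))*5 = ((5/3 - 1)*(2*2*6))*5 = ((⅔)*24)*5 = 16*5 = 80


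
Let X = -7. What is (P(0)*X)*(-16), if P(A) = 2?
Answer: 224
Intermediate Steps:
(P(0)*X)*(-16) = (2*(-7))*(-16) = -14*(-16) = 224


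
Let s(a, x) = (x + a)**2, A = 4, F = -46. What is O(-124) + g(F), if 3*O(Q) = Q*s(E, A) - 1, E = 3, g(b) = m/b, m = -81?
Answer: -279299/138 ≈ -2023.9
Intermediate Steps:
g(b) = -81/b
s(a, x) = (a + x)**2
O(Q) = -1/3 + 49*Q/3 (O(Q) = (Q*(3 + 4)**2 - 1)/3 = (Q*7**2 - 1)/3 = (Q*49 - 1)/3 = (49*Q - 1)/3 = (-1 + 49*Q)/3 = -1/3 + 49*Q/3)
O(-124) + g(F) = (-1/3 + (49/3)*(-124)) - 81/(-46) = (-1/3 - 6076/3) - 81*(-1/46) = -6077/3 + 81/46 = -279299/138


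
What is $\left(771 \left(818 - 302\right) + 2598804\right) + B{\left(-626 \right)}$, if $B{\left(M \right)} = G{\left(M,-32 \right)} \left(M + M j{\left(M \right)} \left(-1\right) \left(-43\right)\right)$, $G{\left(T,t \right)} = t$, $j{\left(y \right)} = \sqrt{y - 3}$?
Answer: $3016672 + 861376 i \sqrt{629} \approx 3.0167 \cdot 10^{6} + 2.1603 \cdot 10^{7} i$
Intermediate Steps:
$j{\left(y \right)} = \sqrt{-3 + y}$
$B{\left(M \right)} = - 32 M - 1376 M \sqrt{-3 + M}$ ($B{\left(M \right)} = - 32 \left(M + M \sqrt{-3 + M} \left(-1\right) \left(-43\right)\right) = - 32 \left(M + - M \sqrt{-3 + M} \left(-43\right)\right) = - 32 \left(M + 43 M \sqrt{-3 + M}\right) = - 32 M - 1376 M \sqrt{-3 + M}$)
$\left(771 \left(818 - 302\right) + 2598804\right) + B{\left(-626 \right)} = \left(771 \left(818 - 302\right) + 2598804\right) - - 20032 \left(1 + 43 \sqrt{-3 - 626}\right) = \left(771 \cdot 516 + 2598804\right) - - 20032 \left(1 + 43 \sqrt{-629}\right) = \left(397836 + 2598804\right) - - 20032 \left(1 + 43 i \sqrt{629}\right) = 2996640 - - 20032 \left(1 + 43 i \sqrt{629}\right) = 2996640 + \left(20032 + 861376 i \sqrt{629}\right) = 3016672 + 861376 i \sqrt{629}$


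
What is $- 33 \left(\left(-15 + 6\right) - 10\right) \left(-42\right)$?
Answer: $-26334$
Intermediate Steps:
$- 33 \left(\left(-15 + 6\right) - 10\right) \left(-42\right) = - 33 \left(-9 - 10\right) \left(-42\right) = \left(-33\right) \left(-19\right) \left(-42\right) = 627 \left(-42\right) = -26334$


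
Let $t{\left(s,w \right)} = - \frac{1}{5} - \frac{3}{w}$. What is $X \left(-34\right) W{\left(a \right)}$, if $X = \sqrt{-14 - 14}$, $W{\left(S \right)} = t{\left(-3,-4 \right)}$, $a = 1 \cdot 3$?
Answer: $- \frac{187 i \sqrt{7}}{5} \approx - 98.951 i$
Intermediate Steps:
$a = 3$
$t{\left(s,w \right)} = - \frac{1}{5} - \frac{3}{w}$ ($t{\left(s,w \right)} = \left(-1\right) \frac{1}{5} - \frac{3}{w} = - \frac{1}{5} - \frac{3}{w}$)
$W{\left(S \right)} = \frac{11}{20}$ ($W{\left(S \right)} = \frac{-15 - -4}{5 \left(-4\right)} = \frac{1}{5} \left(- \frac{1}{4}\right) \left(-15 + 4\right) = \frac{1}{5} \left(- \frac{1}{4}\right) \left(-11\right) = \frac{11}{20}$)
$X = 2 i \sqrt{7}$ ($X = \sqrt{-28} = 2 i \sqrt{7} \approx 5.2915 i$)
$X \left(-34\right) W{\left(a \right)} = 2 i \sqrt{7} \left(-34\right) \frac{11}{20} = - 68 i \sqrt{7} \cdot \frac{11}{20} = - \frac{187 i \sqrt{7}}{5}$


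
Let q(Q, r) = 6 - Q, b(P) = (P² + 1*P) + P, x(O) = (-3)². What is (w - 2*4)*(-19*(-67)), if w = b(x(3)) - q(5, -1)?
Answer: 114570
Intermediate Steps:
x(O) = 9
b(P) = P² + 2*P (b(P) = (P² + P) + P = (P + P²) + P = P² + 2*P)
w = 98 (w = 9*(2 + 9) - (6 - 1*5) = 9*11 - (6 - 5) = 99 - 1*1 = 99 - 1 = 98)
(w - 2*4)*(-19*(-67)) = (98 - 2*4)*(-19*(-67)) = (98 - 8)*1273 = 90*1273 = 114570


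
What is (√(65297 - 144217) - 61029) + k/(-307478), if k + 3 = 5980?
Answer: -18765080839/307478 + 2*I*√19730 ≈ -61029.0 + 280.93*I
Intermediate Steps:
k = 5977 (k = -3 + 5980 = 5977)
(√(65297 - 144217) - 61029) + k/(-307478) = (√(65297 - 144217) - 61029) + 5977/(-307478) = (√(-78920) - 61029) + 5977*(-1/307478) = (2*I*√19730 - 61029) - 5977/307478 = (-61029 + 2*I*√19730) - 5977/307478 = -18765080839/307478 + 2*I*√19730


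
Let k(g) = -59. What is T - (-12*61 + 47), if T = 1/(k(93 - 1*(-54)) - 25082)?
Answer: 17221584/25141 ≈ 685.00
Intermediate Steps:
T = -1/25141 (T = 1/(-59 - 25082) = 1/(-25141) = -1/25141 ≈ -3.9776e-5)
T - (-12*61 + 47) = -1/25141 - (-12*61 + 47) = -1/25141 - (-732 + 47) = -1/25141 - 1*(-685) = -1/25141 + 685 = 17221584/25141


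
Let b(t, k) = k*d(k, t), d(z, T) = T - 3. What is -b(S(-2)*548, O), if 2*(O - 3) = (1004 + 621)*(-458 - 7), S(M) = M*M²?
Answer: -3314900553/2 ≈ -1.6575e+9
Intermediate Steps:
d(z, T) = -3 + T
S(M) = M³
O = -755619/2 (O = 3 + ((1004 + 621)*(-458 - 7))/2 = 3 + (1625*(-465))/2 = 3 + (½)*(-755625) = 3 - 755625/2 = -755619/2 ≈ -3.7781e+5)
b(t, k) = k*(-3 + t)
-b(S(-2)*548, O) = -(-755619)*(-3 + (-2)³*548)/2 = -(-755619)*(-3 - 8*548)/2 = -(-755619)*(-3 - 4384)/2 = -(-755619)*(-4387)/2 = -1*3314900553/2 = -3314900553/2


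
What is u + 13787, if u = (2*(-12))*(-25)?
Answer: 14387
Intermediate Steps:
u = 600 (u = -24*(-25) = 600)
u + 13787 = 600 + 13787 = 14387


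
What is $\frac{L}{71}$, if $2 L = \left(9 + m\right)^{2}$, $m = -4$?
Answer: $\frac{25}{142} \approx 0.17606$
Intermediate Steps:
$L = \frac{25}{2}$ ($L = \frac{\left(9 - 4\right)^{2}}{2} = \frac{5^{2}}{2} = \frac{1}{2} \cdot 25 = \frac{25}{2} \approx 12.5$)
$\frac{L}{71} = \frac{1}{71} \cdot \frac{25}{2} = \frac{25}{142}$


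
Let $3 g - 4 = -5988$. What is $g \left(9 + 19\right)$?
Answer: $- \frac{167552}{3} \approx -55851.0$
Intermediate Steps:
$g = - \frac{5984}{3}$ ($g = \frac{4}{3} + \frac{1}{3} \left(-5988\right) = \frac{4}{3} - 1996 = - \frac{5984}{3} \approx -1994.7$)
$g \left(9 + 19\right) = - \frac{5984 \left(9 + 19\right)}{3} = \left(- \frac{5984}{3}\right) 28 = - \frac{167552}{3}$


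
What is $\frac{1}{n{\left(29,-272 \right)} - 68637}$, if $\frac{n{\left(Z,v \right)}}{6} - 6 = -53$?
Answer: $- \frac{1}{68919} \approx -1.451 \cdot 10^{-5}$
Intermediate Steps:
$n{\left(Z,v \right)} = -282$ ($n{\left(Z,v \right)} = 36 + 6 \left(-53\right) = 36 - 318 = -282$)
$\frac{1}{n{\left(29,-272 \right)} - 68637} = \frac{1}{-282 - 68637} = \frac{1}{-68919} = - \frac{1}{68919}$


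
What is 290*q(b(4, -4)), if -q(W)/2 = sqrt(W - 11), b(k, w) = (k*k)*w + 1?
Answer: -580*I*sqrt(74) ≈ -4989.4*I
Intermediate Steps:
b(k, w) = 1 + w*k**2 (b(k, w) = k**2*w + 1 = w*k**2 + 1 = 1 + w*k**2)
q(W) = -2*sqrt(-11 + W) (q(W) = -2*sqrt(W - 11) = -2*sqrt(-11 + W))
290*q(b(4, -4)) = 290*(-2*sqrt(-11 + (1 - 4*4**2))) = 290*(-2*sqrt(-11 + (1 - 4*16))) = 290*(-2*sqrt(-11 + (1 - 64))) = 290*(-2*sqrt(-11 - 63)) = 290*(-2*I*sqrt(74)) = -580*I*sqrt(74)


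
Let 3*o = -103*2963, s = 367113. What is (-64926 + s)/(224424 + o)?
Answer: 906561/368083 ≈ 2.4629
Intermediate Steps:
o = -305189/3 (o = (-103*2963)/3 = (1/3)*(-305189) = -305189/3 ≈ -1.0173e+5)
(-64926 + s)/(224424 + o) = (-64926 + 367113)/(224424 - 305189/3) = 302187/(368083/3) = 302187*(3/368083) = 906561/368083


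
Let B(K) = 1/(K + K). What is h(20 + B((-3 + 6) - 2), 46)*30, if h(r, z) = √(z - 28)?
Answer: 90*√2 ≈ 127.28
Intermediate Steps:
B(K) = 1/(2*K)
h(r, z) = √(-28 + z)
h(20 + B((-3 + 6) - 2), 46)*30 = √(-28 + 46)*30 = √18*30 = (3*√2)*30 = 90*√2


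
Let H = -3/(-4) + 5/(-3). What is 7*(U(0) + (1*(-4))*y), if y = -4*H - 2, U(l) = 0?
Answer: -140/3 ≈ -46.667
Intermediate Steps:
H = -11/12 (H = -3*(-¼) + 5*(-⅓) = ¾ - 5/3 = -11/12 ≈ -0.91667)
y = 5/3 (y = -4*(-11/12) - 2 = 11/3 - 2 = 5/3 ≈ 1.6667)
7*(U(0) + (1*(-4))*y) = 7*(0 + (1*(-4))*(5/3)) = 7*(0 - 4*5/3) = 7*(0 - 20/3) = 7*(-20/3) = -140/3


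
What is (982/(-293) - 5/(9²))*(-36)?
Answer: 324028/2637 ≈ 122.88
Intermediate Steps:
(982/(-293) - 5/(9²))*(-36) = (982*(-1/293) - 5/81)*(-36) = (-982/293 - 5*1/81)*(-36) = (-982/293 - 5/81)*(-36) = -81007/23733*(-36) = 324028/2637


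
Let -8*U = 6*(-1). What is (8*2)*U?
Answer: 12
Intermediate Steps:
U = ¾ (U = -3*(-1)/4 = -⅛*(-6) = ¾ ≈ 0.75000)
(8*2)*U = (8*2)*(¾) = 16*(¾) = 12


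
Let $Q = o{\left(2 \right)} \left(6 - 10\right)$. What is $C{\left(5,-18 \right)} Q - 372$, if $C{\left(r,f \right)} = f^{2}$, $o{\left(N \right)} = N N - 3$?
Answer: $-1668$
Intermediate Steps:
$o{\left(N \right)} = -3 + N^{2}$ ($o{\left(N \right)} = N^{2} - 3 = -3 + N^{2}$)
$Q = -4$ ($Q = \left(-3 + 2^{2}\right) \left(6 - 10\right) = \left(-3 + 4\right) \left(-4\right) = 1 \left(-4\right) = -4$)
$C{\left(5,-18 \right)} Q - 372 = \left(-18\right)^{2} \left(-4\right) - 372 = 324 \left(-4\right) - 372 = -1296 - 372 = -1668$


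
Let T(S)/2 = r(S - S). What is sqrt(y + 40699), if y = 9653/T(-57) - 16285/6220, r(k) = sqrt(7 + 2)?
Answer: sqrt(147304897779)/1866 ≈ 205.68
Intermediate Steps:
r(k) = 3 (r(k) = sqrt(9) = 3)
T(S) = 6 (T(S) = 2*3 = 6)
y = 5994395/3732 (y = 9653/6 - 16285/6220 = 9653*(1/6) - 16285*1/6220 = 9653/6 - 3257/1244 = 5994395/3732 ≈ 1606.2)
sqrt(y + 40699) = sqrt(5994395/3732 + 40699) = sqrt(157883063/3732) = sqrt(147304897779)/1866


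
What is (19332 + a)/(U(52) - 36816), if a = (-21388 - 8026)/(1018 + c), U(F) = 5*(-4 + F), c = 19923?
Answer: -202400999/382969008 ≈ -0.52851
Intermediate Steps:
U(F) = -20 + 5*F
a = -29414/20941 (a = (-21388 - 8026)/(1018 + 19923) = -29414/20941 ≈ -1.4046)
(19332 + a)/(U(52) - 36816) = (19332 - 29414/20941)/((-20 + 5*52) - 36816) = 404801998/(20941*((-20 + 260) - 36816)) = 404801998/(20941*(240 - 36816)) = (404801998/20941)/(-36576) = (404801998/20941)*(-1/36576) = -202400999/382969008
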